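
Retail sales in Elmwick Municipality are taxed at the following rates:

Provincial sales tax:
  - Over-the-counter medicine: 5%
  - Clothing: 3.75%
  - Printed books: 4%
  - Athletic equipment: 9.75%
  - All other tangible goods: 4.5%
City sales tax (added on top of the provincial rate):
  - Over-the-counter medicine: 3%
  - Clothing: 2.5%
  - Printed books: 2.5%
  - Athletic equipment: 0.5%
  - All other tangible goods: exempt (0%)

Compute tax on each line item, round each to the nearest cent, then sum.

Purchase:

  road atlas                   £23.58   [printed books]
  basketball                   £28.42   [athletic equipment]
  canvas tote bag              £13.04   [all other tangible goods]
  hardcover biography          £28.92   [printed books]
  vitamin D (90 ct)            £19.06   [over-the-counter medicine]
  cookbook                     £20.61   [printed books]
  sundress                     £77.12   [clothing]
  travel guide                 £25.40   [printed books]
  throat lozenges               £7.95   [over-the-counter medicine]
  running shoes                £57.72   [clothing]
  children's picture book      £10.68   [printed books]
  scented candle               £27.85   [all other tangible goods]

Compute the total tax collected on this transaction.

Road atlas £23.58: printed books → 4% + 2.5% city = 6.5% → £1.53
Basketball £28.42: athletic equipment → 9.75% + 0.5% city = 10.25% → £2.91
Canvas tote bag £13.04: all other tangible goods → 4.5% + 0% city = 4.5% → £0.59
Hardcover biography £28.92: printed books → 4% + 2.5% city = 6.5% → £1.88
Vitamin D (90 ct) £19.06: over-the-counter medicine → 5% + 3% city = 8% → £1.52
Cookbook £20.61: printed books → 4% + 2.5% city = 6.5% → £1.34
Sundress £77.12: clothing → 3.75% + 2.5% city = 6.25% → £4.82
Travel guide £25.40: printed books → 4% + 2.5% city = 6.5% → £1.65
Throat lozenges £7.95: over-the-counter medicine → 5% + 3% city = 8% → £0.64
Running shoes £57.72: clothing → 3.75% + 2.5% city = 6.25% → £3.61
Children's picture book £10.68: printed books → 4% + 2.5% city = 6.5% → £0.69
Scented candle £27.85: all other tangible goods → 4.5% + 0% city = 4.5% → £1.25
Total tax = £1.53 + £2.91 + £0.59 + £1.88 + £1.52 + £1.34 + £4.82 + £1.65 + £0.64 + £3.61 + £0.69 + £1.25 = £22.43

£22.43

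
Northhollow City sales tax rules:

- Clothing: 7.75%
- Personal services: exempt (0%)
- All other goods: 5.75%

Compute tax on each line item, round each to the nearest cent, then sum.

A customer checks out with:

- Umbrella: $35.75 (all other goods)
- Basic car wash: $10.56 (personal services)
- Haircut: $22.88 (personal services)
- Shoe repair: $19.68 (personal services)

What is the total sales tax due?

$2.06

Umbrella $35.75: all other goods → 5.75% → $2.06
Basic car wash $10.56: personal services → 0% → $0.00
Haircut $22.88: personal services → 0% → $0.00
Shoe repair $19.68: personal services → 0% → $0.00
Total tax = $2.06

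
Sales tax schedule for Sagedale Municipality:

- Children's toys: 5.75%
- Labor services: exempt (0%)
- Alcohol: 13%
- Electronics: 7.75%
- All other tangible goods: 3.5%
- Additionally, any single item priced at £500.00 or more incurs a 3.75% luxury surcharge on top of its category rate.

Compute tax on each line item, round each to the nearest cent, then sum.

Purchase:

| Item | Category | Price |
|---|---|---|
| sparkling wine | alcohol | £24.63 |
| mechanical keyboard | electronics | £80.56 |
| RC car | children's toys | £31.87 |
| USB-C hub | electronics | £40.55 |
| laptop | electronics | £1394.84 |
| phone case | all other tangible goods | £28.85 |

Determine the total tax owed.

Sparkling wine £24.63: alcohol → 13% → £3.20
Mechanical keyboard £80.56: electronics → 7.75% → £6.24
RC car £31.87: children's toys → 5.75% → £1.83
USB-C hub £40.55: electronics → 7.75% → £3.14
Laptop £1394.84: electronics → 7.75% + 3.75% surcharge = 11.5% → £160.41
Phone case £28.85: all other tangible goods → 3.5% → £1.01
Total tax = £3.20 + £6.24 + £1.83 + £3.14 + £160.41 + £1.01 = £175.83

£175.83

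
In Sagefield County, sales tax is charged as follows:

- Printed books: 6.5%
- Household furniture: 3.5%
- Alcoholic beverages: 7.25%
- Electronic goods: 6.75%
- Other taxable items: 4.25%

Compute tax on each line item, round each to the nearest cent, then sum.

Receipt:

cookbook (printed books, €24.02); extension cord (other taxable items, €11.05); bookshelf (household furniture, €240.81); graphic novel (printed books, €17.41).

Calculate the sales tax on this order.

€11.59

Cookbook €24.02: printed books → 6.5% → €1.56
Extension cord €11.05: other taxable items → 4.25% → €0.47
Bookshelf €240.81: household furniture → 3.5% → €8.43
Graphic novel €17.41: printed books → 6.5% → €1.13
Total tax = €1.56 + €0.47 + €8.43 + €1.13 = €11.59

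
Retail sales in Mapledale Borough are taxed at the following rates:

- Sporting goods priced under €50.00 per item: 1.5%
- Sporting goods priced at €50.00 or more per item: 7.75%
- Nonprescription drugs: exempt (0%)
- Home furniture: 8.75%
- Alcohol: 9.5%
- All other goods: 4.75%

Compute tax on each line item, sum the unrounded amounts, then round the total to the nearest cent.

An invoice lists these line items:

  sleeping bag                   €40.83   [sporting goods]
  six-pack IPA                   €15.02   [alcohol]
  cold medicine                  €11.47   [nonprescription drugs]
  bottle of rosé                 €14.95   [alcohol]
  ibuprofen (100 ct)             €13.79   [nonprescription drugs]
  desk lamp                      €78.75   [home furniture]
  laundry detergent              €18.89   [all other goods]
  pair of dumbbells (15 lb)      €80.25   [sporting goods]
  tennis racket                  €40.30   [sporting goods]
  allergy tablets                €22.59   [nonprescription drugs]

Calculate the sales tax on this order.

€18.07

Sleeping bag €40.83: sporting goods, under €50.00 → 1.5% → €0.61245
Six-pack IPA €15.02: alcohol → 9.5% → €1.4269
Cold medicine €11.47: nonprescription drugs → 0% → €0.00
Bottle of rosé €14.95: alcohol → 9.5% → €1.42025
Ibuprofen (100 ct) €13.79: nonprescription drugs → 0% → €0.00
Desk lamp €78.75: home furniture → 8.75% → €6.890625
Laundry detergent €18.89: all other goods → 4.75% → €0.897275
Pair of dumbbells (15 lb) €80.25: sporting goods, €50.00 or more → 7.75% → €6.219375
Tennis racket €40.30: sporting goods, under €50.00 → 1.5% → €0.6045
Allergy tablets €22.59: nonprescription drugs → 0% → €0.00
Unrounded tax sum = €18.071375 → €18.07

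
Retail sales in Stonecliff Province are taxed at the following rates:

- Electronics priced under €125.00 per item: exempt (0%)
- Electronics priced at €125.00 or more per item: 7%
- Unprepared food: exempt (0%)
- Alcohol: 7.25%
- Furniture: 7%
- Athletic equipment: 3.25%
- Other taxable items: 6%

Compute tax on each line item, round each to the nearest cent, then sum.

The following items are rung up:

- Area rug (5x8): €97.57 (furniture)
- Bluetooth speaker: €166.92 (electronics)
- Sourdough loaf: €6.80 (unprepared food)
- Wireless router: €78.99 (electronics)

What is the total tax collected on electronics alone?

€11.68

Bluetooth speaker €166.92: electronics, €125.00 or more → 7% → €11.68
Wireless router €78.99: electronics, under €125.00 → 0% → €0.00
Tax on electronics = €11.68 + €0.00 = €11.68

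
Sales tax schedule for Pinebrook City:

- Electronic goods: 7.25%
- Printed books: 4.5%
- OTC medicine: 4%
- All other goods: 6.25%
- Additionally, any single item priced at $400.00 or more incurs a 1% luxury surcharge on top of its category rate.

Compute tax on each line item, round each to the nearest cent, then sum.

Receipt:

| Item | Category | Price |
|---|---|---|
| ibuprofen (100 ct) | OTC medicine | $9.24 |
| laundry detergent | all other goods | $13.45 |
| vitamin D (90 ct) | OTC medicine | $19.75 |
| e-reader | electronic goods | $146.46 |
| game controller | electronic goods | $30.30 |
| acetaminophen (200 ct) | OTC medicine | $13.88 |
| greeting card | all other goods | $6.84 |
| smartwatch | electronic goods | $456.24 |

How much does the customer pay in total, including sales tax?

Ibuprofen (100 ct) $9.24: OTC medicine → 4% → $0.37
Laundry detergent $13.45: all other goods → 6.25% → $0.84
Vitamin D (90 ct) $19.75: OTC medicine → 4% → $0.79
E-reader $146.46: electronic goods → 7.25% → $10.62
Game controller $30.30: electronic goods → 7.25% → $2.20
Acetaminophen (200 ct) $13.88: OTC medicine → 4% → $0.56
Greeting card $6.84: all other goods → 6.25% → $0.43
Smartwatch $456.24: electronic goods → 7.25% + 1% surcharge = 8.25% → $37.64
Subtotal = $696.16; tax = $53.45; total due = $749.61

$749.61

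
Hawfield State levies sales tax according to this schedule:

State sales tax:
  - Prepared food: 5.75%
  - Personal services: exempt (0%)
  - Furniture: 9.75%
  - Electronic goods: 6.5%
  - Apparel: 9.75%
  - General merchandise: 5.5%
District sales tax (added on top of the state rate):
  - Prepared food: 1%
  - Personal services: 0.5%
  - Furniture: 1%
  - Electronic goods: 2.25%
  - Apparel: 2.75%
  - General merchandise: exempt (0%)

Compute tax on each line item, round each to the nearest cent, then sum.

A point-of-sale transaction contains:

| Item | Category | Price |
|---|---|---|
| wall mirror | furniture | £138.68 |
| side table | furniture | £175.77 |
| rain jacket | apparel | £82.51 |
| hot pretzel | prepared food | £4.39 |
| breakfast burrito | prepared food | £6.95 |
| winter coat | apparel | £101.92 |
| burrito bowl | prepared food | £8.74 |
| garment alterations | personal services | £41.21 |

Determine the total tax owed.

£58.43

Wall mirror £138.68: furniture → 9.75% + 1% district = 10.75% → £14.91
Side table £175.77: furniture → 9.75% + 1% district = 10.75% → £18.90
Rain jacket £82.51: apparel → 9.75% + 2.75% district = 12.5% → £10.31
Hot pretzel £4.39: prepared food → 5.75% + 1% district = 6.75% → £0.30
Breakfast burrito £6.95: prepared food → 5.75% + 1% district = 6.75% → £0.47
Winter coat £101.92: apparel → 9.75% + 2.75% district = 12.5% → £12.74
Burrito bowl £8.74: prepared food → 5.75% + 1% district = 6.75% → £0.59
Garment alterations £41.21: personal services → 0% + 0.5% district = 0.5% → £0.21
Total tax = £14.91 + £18.90 + £10.31 + £0.30 + £0.47 + £12.74 + £0.59 + £0.21 = £58.43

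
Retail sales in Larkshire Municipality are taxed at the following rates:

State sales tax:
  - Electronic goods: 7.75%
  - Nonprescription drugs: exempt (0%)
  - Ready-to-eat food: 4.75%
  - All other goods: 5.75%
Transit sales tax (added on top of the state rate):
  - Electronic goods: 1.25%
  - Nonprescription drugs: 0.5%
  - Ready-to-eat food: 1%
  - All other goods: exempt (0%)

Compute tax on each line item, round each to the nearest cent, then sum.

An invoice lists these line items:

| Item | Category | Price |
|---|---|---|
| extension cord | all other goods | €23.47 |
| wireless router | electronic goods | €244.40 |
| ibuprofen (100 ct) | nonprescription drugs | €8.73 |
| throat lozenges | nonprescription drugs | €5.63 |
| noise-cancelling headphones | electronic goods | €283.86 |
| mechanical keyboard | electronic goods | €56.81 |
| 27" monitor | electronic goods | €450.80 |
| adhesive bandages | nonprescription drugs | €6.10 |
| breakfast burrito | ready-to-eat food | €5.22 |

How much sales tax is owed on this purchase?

Extension cord €23.47: all other goods → 5.75% + 0% transit = 5.75% → €1.35
Wireless router €244.40: electronic goods → 7.75% + 1.25% transit = 9% → €22.00
Ibuprofen (100 ct) €8.73: nonprescription drugs → 0% + 0.5% transit = 0.5% → €0.04
Throat lozenges €5.63: nonprescription drugs → 0% + 0.5% transit = 0.5% → €0.03
Noise-cancelling headphones €283.86: electronic goods → 7.75% + 1.25% transit = 9% → €25.55
Mechanical keyboard €56.81: electronic goods → 7.75% + 1.25% transit = 9% → €5.11
27" monitor €450.80: electronic goods → 7.75% + 1.25% transit = 9% → €40.57
Adhesive bandages €6.10: nonprescription drugs → 0% + 0.5% transit = 0.5% → €0.03
Breakfast burrito €5.22: ready-to-eat food → 4.75% + 1% transit = 5.75% → €0.30
Total tax = €1.35 + €22.00 + €0.04 + €0.03 + €25.55 + €5.11 + €40.57 + €0.03 + €0.30 = €94.98

€94.98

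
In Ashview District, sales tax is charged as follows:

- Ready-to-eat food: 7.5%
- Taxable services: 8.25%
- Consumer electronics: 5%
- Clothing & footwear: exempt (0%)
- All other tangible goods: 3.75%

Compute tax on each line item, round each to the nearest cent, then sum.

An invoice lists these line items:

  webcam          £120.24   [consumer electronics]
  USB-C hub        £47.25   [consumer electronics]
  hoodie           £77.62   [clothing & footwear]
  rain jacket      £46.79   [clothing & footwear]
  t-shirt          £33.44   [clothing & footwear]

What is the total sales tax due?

Webcam £120.24: consumer electronics → 5% → £6.01
USB-C hub £47.25: consumer electronics → 5% → £2.36
Hoodie £77.62: clothing & footwear → 0% → £0.00
Rain jacket £46.79: clothing & footwear → 0% → £0.00
T-shirt £33.44: clothing & footwear → 0% → £0.00
Total tax = £6.01 + £2.36 = £8.37

£8.37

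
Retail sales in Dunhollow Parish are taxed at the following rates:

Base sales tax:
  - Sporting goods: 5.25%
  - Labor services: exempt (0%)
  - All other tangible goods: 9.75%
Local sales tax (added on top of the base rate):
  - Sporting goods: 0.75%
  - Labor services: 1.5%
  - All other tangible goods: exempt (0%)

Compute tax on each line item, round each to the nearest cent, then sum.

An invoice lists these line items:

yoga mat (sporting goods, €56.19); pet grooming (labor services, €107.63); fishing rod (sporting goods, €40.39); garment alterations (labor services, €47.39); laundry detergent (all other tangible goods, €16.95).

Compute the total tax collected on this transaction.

€9.76

Yoga mat €56.19: sporting goods → 5.25% + 0.75% local = 6% → €3.37
Pet grooming €107.63: labor services → 0% + 1.5% local = 1.5% → €1.61
Fishing rod €40.39: sporting goods → 5.25% + 0.75% local = 6% → €2.42
Garment alterations €47.39: labor services → 0% + 1.5% local = 1.5% → €0.71
Laundry detergent €16.95: all other tangible goods → 9.75% + 0% local = 9.75% → €1.65
Total tax = €3.37 + €1.61 + €2.42 + €0.71 + €1.65 = €9.76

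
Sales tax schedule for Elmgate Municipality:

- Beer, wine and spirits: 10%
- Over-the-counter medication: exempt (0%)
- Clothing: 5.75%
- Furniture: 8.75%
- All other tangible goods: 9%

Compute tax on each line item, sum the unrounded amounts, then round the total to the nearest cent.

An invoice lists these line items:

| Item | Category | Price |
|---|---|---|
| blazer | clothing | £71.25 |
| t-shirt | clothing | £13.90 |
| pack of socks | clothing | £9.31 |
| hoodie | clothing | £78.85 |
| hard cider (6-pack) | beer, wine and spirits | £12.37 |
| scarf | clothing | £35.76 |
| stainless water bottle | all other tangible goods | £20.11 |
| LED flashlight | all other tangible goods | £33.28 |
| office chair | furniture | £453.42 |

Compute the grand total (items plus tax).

Blazer £71.25: clothing → 5.75% → £4.096875
T-shirt £13.90: clothing → 5.75% → £0.79925
Pack of socks £9.31: clothing → 5.75% → £0.535325
Hoodie £78.85: clothing → 5.75% → £4.533875
Hard cider (6-pack) £12.37: beer, wine and spirits → 10% → £1.237
Scarf £35.76: clothing → 5.75% → £2.0562
Stainless water bottle £20.11: all other tangible goods → 9% → £1.8099
LED flashlight £33.28: all other tangible goods → 9% → £2.9952
Office chair £453.42: furniture → 8.75% → £39.67425
Subtotal = £728.25; unrounded tax = £57.737875 → £57.74; total due = £785.99

£785.99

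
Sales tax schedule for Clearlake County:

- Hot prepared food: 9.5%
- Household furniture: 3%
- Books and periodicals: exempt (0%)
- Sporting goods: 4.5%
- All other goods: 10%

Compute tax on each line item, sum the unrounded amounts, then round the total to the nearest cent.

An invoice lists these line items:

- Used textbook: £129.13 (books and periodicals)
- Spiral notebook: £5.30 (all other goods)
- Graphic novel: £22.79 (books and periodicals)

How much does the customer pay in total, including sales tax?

£157.75

Used textbook £129.13: books and periodicals → 0% → £0.00
Spiral notebook £5.30: all other goods → 10% → £0.53
Graphic novel £22.79: books and periodicals → 0% → £0.00
Subtotal = £157.22; unrounded tax = £0.53 → £0.53; total due = £157.75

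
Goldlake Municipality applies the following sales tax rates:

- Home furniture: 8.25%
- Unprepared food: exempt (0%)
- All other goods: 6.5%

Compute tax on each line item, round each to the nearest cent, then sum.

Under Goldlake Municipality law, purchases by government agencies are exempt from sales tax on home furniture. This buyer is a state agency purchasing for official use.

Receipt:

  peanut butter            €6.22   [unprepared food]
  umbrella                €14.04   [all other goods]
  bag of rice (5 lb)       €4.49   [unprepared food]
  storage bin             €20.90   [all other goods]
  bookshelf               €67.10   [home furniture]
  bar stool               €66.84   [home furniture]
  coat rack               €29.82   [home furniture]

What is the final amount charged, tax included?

€211.68

Peanut butter €6.22: unprepared food → 0% → €0.00
Umbrella €14.04: all other goods → 6.5% → €0.91
Bag of rice (5 lb) €4.49: unprepared food → 0% → €0.00
Storage bin €20.90: all other goods → 6.5% → €1.36
Bookshelf €67.10: home furniture, buyer-exempt → 0% → €0.00
Bar stool €66.84: home furniture, buyer-exempt → 0% → €0.00
Coat rack €29.82: home furniture, buyer-exempt → 0% → €0.00
Subtotal = €209.41; tax = €2.27; total due = €211.68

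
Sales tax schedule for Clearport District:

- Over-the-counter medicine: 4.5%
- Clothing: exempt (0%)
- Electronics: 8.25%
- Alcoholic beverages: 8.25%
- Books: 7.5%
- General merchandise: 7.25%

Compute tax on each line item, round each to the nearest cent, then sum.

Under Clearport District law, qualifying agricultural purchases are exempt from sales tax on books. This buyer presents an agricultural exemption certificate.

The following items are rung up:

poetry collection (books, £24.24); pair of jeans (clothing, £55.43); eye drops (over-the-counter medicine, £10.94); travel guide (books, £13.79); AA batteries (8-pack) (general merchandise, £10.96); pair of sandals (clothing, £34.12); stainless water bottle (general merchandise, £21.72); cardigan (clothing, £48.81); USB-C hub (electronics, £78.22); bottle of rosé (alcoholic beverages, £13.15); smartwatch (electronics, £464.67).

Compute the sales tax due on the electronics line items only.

USB-C hub £78.22: electronics → 8.25% → £6.45
Smartwatch £464.67: electronics → 8.25% → £38.34
Tax on electronics = £6.45 + £38.34 = £44.79

£44.79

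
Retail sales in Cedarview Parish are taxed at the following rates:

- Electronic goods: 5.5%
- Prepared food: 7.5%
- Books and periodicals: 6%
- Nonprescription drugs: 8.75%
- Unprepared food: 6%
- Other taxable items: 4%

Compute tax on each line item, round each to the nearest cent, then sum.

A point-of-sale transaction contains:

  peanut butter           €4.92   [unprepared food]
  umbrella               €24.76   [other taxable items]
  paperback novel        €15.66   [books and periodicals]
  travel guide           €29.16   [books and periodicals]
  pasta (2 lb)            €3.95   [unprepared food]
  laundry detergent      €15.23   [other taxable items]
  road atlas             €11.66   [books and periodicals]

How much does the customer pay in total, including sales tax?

Peanut butter €4.92: unprepared food → 6% → €0.30
Umbrella €24.76: other taxable items → 4% → €0.99
Paperback novel €15.66: books and periodicals → 6% → €0.94
Travel guide €29.16: books and periodicals → 6% → €1.75
Pasta (2 lb) €3.95: unprepared food → 6% → €0.24
Laundry detergent €15.23: other taxable items → 4% → €0.61
Road atlas €11.66: books and periodicals → 6% → €0.70
Subtotal = €105.34; tax = €5.53; total due = €110.87

€110.87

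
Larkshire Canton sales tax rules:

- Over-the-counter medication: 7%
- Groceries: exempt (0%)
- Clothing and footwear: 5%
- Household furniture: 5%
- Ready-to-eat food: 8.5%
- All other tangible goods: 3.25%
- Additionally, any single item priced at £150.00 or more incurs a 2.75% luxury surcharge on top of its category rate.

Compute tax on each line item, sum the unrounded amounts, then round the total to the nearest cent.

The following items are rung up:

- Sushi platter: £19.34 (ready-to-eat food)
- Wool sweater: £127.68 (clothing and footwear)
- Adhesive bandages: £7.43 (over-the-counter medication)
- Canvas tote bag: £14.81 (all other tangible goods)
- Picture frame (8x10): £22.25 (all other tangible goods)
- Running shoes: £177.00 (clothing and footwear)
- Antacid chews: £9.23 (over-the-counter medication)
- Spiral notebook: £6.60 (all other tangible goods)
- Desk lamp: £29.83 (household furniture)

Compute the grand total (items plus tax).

Sushi platter £19.34: ready-to-eat food → 8.5% → £1.6439
Wool sweater £127.68: clothing and footwear → 5% → £6.384
Adhesive bandages £7.43: over-the-counter medication → 7% → £0.5201
Canvas tote bag £14.81: all other tangible goods → 3.25% → £0.481325
Picture frame (8x10) £22.25: all other tangible goods → 3.25% → £0.723125
Running shoes £177.00: clothing and footwear → 5% + 2.75% surcharge = 7.75% → £13.7175
Antacid chews £9.23: over-the-counter medication → 7% → £0.6461
Spiral notebook £6.60: all other tangible goods → 3.25% → £0.2145
Desk lamp £29.83: household furniture → 5% → £1.4915
Subtotal = £414.17; unrounded tax = £25.82205 → £25.82; total due = £439.99

£439.99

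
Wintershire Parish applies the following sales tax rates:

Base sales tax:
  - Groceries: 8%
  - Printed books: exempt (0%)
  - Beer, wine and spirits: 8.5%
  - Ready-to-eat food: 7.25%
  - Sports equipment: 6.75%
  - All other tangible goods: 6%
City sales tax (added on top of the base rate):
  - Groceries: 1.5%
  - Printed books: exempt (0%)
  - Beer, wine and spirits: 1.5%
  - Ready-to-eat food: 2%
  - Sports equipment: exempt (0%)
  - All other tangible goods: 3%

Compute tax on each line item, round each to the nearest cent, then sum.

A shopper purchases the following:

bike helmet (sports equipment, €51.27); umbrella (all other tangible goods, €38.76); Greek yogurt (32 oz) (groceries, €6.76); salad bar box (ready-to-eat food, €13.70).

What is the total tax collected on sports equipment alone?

€3.46

Bike helmet €51.27: sports equipment → 6.75% + 0% city = 6.75% → €3.46
Tax on sports equipment = €3.46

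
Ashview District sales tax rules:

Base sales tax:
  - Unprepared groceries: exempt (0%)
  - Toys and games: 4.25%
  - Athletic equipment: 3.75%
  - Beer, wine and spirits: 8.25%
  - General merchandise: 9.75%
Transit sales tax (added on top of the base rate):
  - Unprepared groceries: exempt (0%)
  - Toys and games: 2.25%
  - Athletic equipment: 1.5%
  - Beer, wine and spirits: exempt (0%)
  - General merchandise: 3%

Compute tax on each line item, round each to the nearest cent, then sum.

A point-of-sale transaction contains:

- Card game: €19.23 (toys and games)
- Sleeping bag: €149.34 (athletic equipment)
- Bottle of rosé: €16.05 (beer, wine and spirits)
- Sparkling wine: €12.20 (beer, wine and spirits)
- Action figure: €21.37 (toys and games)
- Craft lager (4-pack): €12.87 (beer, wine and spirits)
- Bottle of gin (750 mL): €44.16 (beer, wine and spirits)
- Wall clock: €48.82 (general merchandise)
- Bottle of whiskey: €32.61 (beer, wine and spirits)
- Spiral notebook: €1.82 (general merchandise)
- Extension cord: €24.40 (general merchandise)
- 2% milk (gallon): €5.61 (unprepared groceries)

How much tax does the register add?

Card game €19.23: toys and games → 4.25% + 2.25% transit = 6.5% → €1.25
Sleeping bag €149.34: athletic equipment → 3.75% + 1.5% transit = 5.25% → €7.84
Bottle of rosé €16.05: beer, wine and spirits → 8.25% + 0% transit = 8.25% → €1.32
Sparkling wine €12.20: beer, wine and spirits → 8.25% + 0% transit = 8.25% → €1.01
Action figure €21.37: toys and games → 4.25% + 2.25% transit = 6.5% → €1.39
Craft lager (4-pack) €12.87: beer, wine and spirits → 8.25% + 0% transit = 8.25% → €1.06
Bottle of gin (750 mL) €44.16: beer, wine and spirits → 8.25% + 0% transit = 8.25% → €3.64
Wall clock €48.82: general merchandise → 9.75% + 3% transit = 12.75% → €6.22
Bottle of whiskey €32.61: beer, wine and spirits → 8.25% + 0% transit = 8.25% → €2.69
Spiral notebook €1.82: general merchandise → 9.75% + 3% transit = 12.75% → €0.23
Extension cord €24.40: general merchandise → 9.75% + 3% transit = 12.75% → €3.11
2% milk (gallon) €5.61: unprepared groceries → 0% + 0% transit = 0% → €0.00
Total tax = €1.25 + €7.84 + €1.32 + €1.01 + €1.39 + €1.06 + €3.64 + €6.22 + €2.69 + €0.23 + €3.11 = €29.76

€29.76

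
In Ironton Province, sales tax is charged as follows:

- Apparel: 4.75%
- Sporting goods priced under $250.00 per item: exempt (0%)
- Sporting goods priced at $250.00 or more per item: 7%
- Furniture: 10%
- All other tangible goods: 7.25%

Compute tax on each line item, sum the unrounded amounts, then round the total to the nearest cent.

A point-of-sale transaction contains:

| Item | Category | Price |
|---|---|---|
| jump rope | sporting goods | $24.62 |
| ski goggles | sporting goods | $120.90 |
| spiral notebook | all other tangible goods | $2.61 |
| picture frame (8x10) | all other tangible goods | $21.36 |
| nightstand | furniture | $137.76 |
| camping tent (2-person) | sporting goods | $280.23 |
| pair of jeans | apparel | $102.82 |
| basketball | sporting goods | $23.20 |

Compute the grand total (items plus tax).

$753.51

Jump rope $24.62: sporting goods, under $250.00 → 0% → $0.00
Ski goggles $120.90: sporting goods, under $250.00 → 0% → $0.00
Spiral notebook $2.61: all other tangible goods → 7.25% → $0.189225
Picture frame (8x10) $21.36: all other tangible goods → 7.25% → $1.5486
Nightstand $137.76: furniture → 10% → $13.776
Camping tent (2-person) $280.23: sporting goods, $250.00 or more → 7% → $19.6161
Pair of jeans $102.82: apparel → 4.75% → $4.88395
Basketball $23.20: sporting goods, under $250.00 → 0% → $0.00
Subtotal = $713.50; unrounded tax = $40.013875 → $40.01; total due = $753.51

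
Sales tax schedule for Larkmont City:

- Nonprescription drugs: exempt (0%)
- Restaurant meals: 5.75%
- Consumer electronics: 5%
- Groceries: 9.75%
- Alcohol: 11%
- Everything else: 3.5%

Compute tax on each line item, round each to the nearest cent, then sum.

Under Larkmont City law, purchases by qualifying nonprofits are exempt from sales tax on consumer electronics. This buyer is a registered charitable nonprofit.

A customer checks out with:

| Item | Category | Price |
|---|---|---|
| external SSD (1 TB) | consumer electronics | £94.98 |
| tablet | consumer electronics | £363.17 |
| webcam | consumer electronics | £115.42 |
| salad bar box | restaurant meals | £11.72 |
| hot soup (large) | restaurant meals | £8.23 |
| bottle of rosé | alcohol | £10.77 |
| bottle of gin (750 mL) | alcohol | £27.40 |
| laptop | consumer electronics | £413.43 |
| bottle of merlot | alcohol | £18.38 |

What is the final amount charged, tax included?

£1070.85

External SSD (1 TB) £94.98: consumer electronics, buyer-exempt → 0% → £0.00
Tablet £363.17: consumer electronics, buyer-exempt → 0% → £0.00
Webcam £115.42: consumer electronics, buyer-exempt → 0% → £0.00
Salad bar box £11.72: restaurant meals → 5.75% → £0.67
Hot soup (large) £8.23: restaurant meals → 5.75% → £0.47
Bottle of rosé £10.77: alcohol → 11% → £1.18
Bottle of gin (750 mL) £27.40: alcohol → 11% → £3.01
Laptop £413.43: consumer electronics, buyer-exempt → 0% → £0.00
Bottle of merlot £18.38: alcohol → 11% → £2.02
Subtotal = £1063.50; tax = £7.35; total due = £1070.85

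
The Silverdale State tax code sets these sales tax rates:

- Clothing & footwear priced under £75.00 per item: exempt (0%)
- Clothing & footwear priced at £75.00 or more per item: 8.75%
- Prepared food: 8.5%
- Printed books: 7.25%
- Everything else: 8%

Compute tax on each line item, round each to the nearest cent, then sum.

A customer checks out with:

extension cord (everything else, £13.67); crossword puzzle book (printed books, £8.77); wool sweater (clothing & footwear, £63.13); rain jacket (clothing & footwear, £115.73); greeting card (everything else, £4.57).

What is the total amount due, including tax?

£218.10

Extension cord £13.67: everything else → 8% → £1.09
Crossword puzzle book £8.77: printed books → 7.25% → £0.64
Wool sweater £63.13: clothing & footwear, under £75.00 → 0% → £0.00
Rain jacket £115.73: clothing & footwear, £75.00 or more → 8.75% → £10.13
Greeting card £4.57: everything else → 8% → £0.37
Subtotal = £205.87; tax = £12.23; total due = £218.10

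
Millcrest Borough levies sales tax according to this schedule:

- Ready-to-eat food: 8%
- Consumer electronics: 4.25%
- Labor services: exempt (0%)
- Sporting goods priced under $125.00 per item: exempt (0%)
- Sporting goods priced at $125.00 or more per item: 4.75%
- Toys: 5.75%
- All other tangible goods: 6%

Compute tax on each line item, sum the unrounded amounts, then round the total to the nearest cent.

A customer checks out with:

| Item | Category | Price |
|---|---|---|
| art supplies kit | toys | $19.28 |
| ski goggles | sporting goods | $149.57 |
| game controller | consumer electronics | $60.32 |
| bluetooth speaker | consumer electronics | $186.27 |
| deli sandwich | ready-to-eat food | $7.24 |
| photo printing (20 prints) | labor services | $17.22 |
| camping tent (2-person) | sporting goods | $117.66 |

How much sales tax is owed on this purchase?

$19.27

Art supplies kit $19.28: toys → 5.75% → $1.1086
Ski goggles $149.57: sporting goods, $125.00 or more → 4.75% → $7.104575
Game controller $60.32: consumer electronics → 4.25% → $2.5636
Bluetooth speaker $186.27: consumer electronics → 4.25% → $7.916475
Deli sandwich $7.24: ready-to-eat food → 8% → $0.5792
Photo printing (20 prints) $17.22: labor services → 0% → $0.00
Camping tent (2-person) $117.66: sporting goods, under $125.00 → 0% → $0.00
Unrounded tax sum = $19.27245 → $19.27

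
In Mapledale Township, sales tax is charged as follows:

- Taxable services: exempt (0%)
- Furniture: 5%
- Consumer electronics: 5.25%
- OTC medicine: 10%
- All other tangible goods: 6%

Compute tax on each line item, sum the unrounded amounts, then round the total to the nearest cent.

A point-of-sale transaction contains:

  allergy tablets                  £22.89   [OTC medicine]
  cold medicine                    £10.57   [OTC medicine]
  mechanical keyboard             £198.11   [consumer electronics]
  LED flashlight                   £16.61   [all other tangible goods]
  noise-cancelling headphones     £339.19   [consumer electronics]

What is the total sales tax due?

£32.55

Allergy tablets £22.89: OTC medicine → 10% → £2.289
Cold medicine £10.57: OTC medicine → 10% → £1.057
Mechanical keyboard £198.11: consumer electronics → 5.25% → £10.400775
LED flashlight £16.61: all other tangible goods → 6% → £0.9966
Noise-cancelling headphones £339.19: consumer electronics → 5.25% → £17.807475
Unrounded tax sum = £32.55085 → £32.55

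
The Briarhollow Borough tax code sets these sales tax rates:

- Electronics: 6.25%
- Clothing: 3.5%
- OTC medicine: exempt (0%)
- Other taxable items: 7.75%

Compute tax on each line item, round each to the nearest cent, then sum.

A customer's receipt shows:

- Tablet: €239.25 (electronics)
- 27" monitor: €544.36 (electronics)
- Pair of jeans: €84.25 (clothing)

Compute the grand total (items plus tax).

Tablet €239.25: electronics → 6.25% → €14.95
27" monitor €544.36: electronics → 6.25% → €34.02
Pair of jeans €84.25: clothing → 3.5% → €2.95
Subtotal = €867.86; tax = €51.92; total due = €919.78

€919.78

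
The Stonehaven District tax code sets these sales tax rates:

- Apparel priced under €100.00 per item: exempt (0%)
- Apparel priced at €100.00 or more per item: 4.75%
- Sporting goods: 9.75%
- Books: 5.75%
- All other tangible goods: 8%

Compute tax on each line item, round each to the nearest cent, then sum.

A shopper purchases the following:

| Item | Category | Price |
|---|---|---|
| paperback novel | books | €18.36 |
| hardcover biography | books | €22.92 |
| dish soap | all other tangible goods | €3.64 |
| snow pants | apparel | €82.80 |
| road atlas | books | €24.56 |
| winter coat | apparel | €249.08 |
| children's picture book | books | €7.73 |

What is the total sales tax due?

€16.35

Paperback novel €18.36: books → 5.75% → €1.06
Hardcover biography €22.92: books → 5.75% → €1.32
Dish soap €3.64: all other tangible goods → 8% → €0.29
Snow pants €82.80: apparel, under €100.00 → 0% → €0.00
Road atlas €24.56: books → 5.75% → €1.41
Winter coat €249.08: apparel, €100.00 or more → 4.75% → €11.83
Children's picture book €7.73: books → 5.75% → €0.44
Total tax = €1.06 + €1.32 + €0.29 + €1.41 + €11.83 + €0.44 = €16.35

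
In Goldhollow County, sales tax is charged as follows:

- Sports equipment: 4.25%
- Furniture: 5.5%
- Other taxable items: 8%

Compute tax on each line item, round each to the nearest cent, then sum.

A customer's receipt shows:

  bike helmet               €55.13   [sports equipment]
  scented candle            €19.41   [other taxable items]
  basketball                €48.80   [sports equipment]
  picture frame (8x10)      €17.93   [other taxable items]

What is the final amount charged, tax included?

Bike helmet €55.13: sports equipment → 4.25% → €2.34
Scented candle €19.41: other taxable items → 8% → €1.55
Basketball €48.80: sports equipment → 4.25% → €2.07
Picture frame (8x10) €17.93: other taxable items → 8% → €1.43
Subtotal = €141.27; tax = €7.39; total due = €148.66

€148.66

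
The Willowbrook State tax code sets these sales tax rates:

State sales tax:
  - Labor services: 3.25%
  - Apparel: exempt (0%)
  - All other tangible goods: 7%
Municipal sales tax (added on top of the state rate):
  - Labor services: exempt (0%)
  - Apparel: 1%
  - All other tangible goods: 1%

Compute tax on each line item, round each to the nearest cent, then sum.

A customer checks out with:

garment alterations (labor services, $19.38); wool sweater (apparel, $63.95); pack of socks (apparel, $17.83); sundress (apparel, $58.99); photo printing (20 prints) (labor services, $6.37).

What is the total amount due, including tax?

$168.77

Garment alterations $19.38: labor services → 3.25% + 0% municipal = 3.25% → $0.63
Wool sweater $63.95: apparel → 0% + 1% municipal = 1% → $0.64
Pack of socks $17.83: apparel → 0% + 1% municipal = 1% → $0.18
Sundress $58.99: apparel → 0% + 1% municipal = 1% → $0.59
Photo printing (20 prints) $6.37: labor services → 3.25% + 0% municipal = 3.25% → $0.21
Subtotal = $166.52; tax = $2.25; total due = $168.77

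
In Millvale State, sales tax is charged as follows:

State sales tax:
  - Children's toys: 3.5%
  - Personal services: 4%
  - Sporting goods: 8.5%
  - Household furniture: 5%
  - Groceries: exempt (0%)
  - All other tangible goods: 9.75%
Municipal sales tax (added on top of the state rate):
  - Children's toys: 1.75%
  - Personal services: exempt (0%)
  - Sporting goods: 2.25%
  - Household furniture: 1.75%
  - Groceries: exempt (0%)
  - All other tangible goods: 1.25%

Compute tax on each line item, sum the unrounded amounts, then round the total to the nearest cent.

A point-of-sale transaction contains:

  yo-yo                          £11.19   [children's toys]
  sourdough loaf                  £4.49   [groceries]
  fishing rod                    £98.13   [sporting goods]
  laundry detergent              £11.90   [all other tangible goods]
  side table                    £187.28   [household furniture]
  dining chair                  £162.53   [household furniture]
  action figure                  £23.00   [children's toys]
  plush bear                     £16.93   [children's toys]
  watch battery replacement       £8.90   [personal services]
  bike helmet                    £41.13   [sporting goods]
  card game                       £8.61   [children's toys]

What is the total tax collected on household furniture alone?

Side table £187.28: household furniture → 5% + 1.75% municipal = 6.75% → £12.6414
Dining chair £162.53: household furniture → 5% + 1.75% municipal = 6.75% → £10.970775
Tax on household furniture: unrounded sum = £23.612175 → £23.61

£23.61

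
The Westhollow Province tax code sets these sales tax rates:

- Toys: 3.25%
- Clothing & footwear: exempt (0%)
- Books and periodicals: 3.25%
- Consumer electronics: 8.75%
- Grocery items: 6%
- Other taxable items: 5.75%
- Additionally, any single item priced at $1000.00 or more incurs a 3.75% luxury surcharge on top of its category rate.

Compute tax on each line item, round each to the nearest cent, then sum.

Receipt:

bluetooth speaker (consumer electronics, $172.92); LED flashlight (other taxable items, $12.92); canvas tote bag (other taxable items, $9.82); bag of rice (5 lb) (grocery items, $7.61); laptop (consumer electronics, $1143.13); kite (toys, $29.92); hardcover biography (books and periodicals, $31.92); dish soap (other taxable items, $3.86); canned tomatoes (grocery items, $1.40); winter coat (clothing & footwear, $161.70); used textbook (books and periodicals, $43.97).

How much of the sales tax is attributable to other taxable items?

LED flashlight $12.92: other taxable items → 5.75% → $0.74
Canvas tote bag $9.82: other taxable items → 5.75% → $0.56
Dish soap $3.86: other taxable items → 5.75% → $0.22
Tax on other taxable items = $0.74 + $0.56 + $0.22 = $1.52

$1.52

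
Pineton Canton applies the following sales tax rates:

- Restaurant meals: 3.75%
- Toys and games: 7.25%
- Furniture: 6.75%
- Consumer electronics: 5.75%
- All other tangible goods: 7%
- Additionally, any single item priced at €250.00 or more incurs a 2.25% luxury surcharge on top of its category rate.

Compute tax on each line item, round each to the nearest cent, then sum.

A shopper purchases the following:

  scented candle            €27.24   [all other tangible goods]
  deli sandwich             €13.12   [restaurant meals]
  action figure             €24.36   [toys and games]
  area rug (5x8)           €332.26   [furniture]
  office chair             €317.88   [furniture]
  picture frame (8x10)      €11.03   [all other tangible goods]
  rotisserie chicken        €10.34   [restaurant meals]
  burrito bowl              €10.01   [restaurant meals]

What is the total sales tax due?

Scented candle €27.24: all other tangible goods → 7% → €1.91
Deli sandwich €13.12: restaurant meals → 3.75% → €0.49
Action figure €24.36: toys and games → 7.25% → €1.77
Area rug (5x8) €332.26: furniture → 6.75% + 2.25% surcharge = 9% → €29.90
Office chair €317.88: furniture → 6.75% + 2.25% surcharge = 9% → €28.61
Picture frame (8x10) €11.03: all other tangible goods → 7% → €0.77
Rotisserie chicken €10.34: restaurant meals → 3.75% → €0.39
Burrito bowl €10.01: restaurant meals → 3.75% → €0.38
Total tax = €1.91 + €0.49 + €1.77 + €29.90 + €28.61 + €0.77 + €0.39 + €0.38 = €64.22

€64.22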